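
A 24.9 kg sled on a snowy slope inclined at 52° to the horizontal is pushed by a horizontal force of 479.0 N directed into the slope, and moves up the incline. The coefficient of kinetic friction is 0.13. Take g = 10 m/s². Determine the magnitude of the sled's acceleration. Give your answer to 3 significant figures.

1.19 m/s²

The horizontal push has components F cos 52° = 479.0 × 0.6157 = 294.920 N up the incline and F sin 52° = 479.0 × 0.7880 = 377.452 N pressing into the surface.
The normal force is therefore N = mg cos 52° + F sin 52° = 153.309 + 377.452 = 530.761 N, and kinetic friction down the slope is μN = 0.13 × 530.761 = 68.999 N.
Along the incline: F cos 52° − mg sin 52° − μN = ma, so 294.920 − 196.212 − 68.999 = 24.9 a, giving a = 1.1931 m/s².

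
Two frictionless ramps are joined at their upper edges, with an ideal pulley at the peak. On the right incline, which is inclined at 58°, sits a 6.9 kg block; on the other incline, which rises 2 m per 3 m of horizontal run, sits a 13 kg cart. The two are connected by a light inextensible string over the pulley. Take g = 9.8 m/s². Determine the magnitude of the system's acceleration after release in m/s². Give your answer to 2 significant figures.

0.67 m/s²

Resolve each weight along its own incline: the 6.9 kg mass has component 6.9 × 9.8 × sin 58° = 57.345 N down its slope, and the 13 kg mass has 13 × 9.8 × sin 33.69° = 70.669 N down its slope.
The 13 kg side's 70.669 N exceeds the other side's 57.345 N, so that mass slides down and the 6.9 kg mass slides up. Taking that direction as positive, Newton's second law for the whole system gives 70.669 − 57.345 = (6.9 + 13) a, so a = 13.324 / 19.9 = 0.6695 m/s².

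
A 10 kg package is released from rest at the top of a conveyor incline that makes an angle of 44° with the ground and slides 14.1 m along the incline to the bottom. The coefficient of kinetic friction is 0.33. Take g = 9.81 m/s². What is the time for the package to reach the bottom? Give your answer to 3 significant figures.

The weight component along the incline is mg sin 44° = 68.146 N and the normal force is N = mg cos 44° = 70.567 N.
Friction up the slope is f = μN = 0.33 × 70.567 = 23.287 N, so the net downslope force is 68.146 − 23.287 = 44.859 N and a = 44.859 / 10 = 4.4859 m/s².
Starting from rest, L = ½at², so t = √(2L/a) = √(2 × 14.1 / 4.4859) = 2.5073 s.

2.51 s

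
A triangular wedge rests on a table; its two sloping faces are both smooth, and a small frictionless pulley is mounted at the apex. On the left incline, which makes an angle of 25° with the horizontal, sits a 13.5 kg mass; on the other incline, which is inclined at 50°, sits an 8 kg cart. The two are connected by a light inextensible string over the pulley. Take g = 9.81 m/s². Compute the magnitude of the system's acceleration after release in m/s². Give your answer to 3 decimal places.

0.193 m/s²

Resolve each weight along its own incline: the 13.5 kg mass has component 13.5 × 9.81 × sin 25° = 55.969 N down its slope, and the 8 kg mass has 8 × 9.81 × sin 50° = 60.119 N down its slope.
The 8 kg side's 60.119 N exceeds the other side's 55.969 N, so that mass slides down and the 13.5 kg mass slides up. Taking that direction as positive, Newton's second law for the whole system gives 60.119 − 55.969 = (13.5 + 8) a, so a = 4.150 / 21.5 = 0.1930 m/s².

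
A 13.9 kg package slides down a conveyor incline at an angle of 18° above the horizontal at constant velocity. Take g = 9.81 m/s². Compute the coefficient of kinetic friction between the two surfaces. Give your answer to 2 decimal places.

0.32

At constant velocity the net force along the incline is zero: mg sin 18° = μ mg cos 18°.
So μ = tan 18° = 0.3090 / 0.9511 = 0.3249.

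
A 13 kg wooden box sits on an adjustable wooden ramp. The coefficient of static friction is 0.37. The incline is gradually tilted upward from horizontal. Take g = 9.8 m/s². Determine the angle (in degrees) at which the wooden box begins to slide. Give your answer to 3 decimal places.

At the threshold of sliding, static friction is at its maximum μ_s N and exactly balances the weight component along the incline: mg sin θ = μ_s mg cos θ.
Hence tan θ = μ_s = 0.37, so θ = arctan(0.37) = 20.3045°.

20.304°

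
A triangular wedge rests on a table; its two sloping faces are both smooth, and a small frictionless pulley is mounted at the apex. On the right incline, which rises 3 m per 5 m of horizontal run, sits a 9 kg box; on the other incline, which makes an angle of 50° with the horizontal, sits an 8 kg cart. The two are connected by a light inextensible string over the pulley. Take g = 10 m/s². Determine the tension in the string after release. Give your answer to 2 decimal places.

Resolve each weight along its own incline: the 9 kg mass has component 9 × 10 × sin 30.96° = 46.305 N down its slope, and the 8 kg mass has 8 × 10 × sin 50° = 61.284 N down its slope.
The 8 kg side's 61.284 N exceeds the other side's 46.305 N, so that mass slides down and the 9 kg mass slides up. Taking that direction as positive, Newton's second law for the whole system gives 61.284 − 46.305 = (9 + 8) a, so a = 14.979 / 17 = 0.8811 m/s².
For the 9 kg mass (up-slope positive): T − 46.305 = 9 × 0.8811, so T = 54.235 N.

54.23 N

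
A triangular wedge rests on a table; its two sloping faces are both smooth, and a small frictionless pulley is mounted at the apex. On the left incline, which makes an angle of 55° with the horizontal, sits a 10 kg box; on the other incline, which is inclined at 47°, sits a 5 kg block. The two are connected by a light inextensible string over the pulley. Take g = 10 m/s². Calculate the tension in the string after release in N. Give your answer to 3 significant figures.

51.7 N

Resolve each weight along its own incline: the 10 kg mass has component 10 × 10 × sin 55° = 81.915 N down its slope, and the 5 kg mass has 5 × 10 × sin 47° = 36.568 N down its slope.
The 10 kg side's 81.915 N exceeds the other side's 36.568 N, so that mass slides down and the 5 kg mass slides up. Taking that direction as positive, Newton's second law for the whole system gives 81.915 − 36.568 = (10 + 5) a, so a = 45.347 / 15 = 3.0231 m/s².
For the 5 kg mass (up-slope positive): T − 36.568 = 5 × 3.0231, so T = 51.683 N.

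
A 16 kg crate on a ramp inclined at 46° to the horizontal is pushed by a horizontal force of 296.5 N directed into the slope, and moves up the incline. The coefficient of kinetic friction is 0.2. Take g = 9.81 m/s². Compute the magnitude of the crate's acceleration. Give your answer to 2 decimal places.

The horizontal push has components F cos 46° = 296.5 × 0.6947 = 205.979 N up the incline and F sin 46° = 296.5 × 0.7193 = 213.272 N pressing into the surface.
The normal force is therefore N = mg cos 46° + F sin 46° = 109.040 + 213.272 = 322.312 N, and kinetic friction down the slope is μN = 0.2 × 322.312 = 64.462 N.
Along the incline: F cos 46° − mg sin 46° − μN = ma, so 205.979 − 112.901 − 64.462 = 16 a, giving a = 1.7885 m/s².

1.79 m/s²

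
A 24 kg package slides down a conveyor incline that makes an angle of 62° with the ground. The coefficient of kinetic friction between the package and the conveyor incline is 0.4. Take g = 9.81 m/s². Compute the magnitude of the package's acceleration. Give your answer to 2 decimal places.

6.82 m/s²

Resolving the weight along the incline: the component pulling the package down the slope is mg sin 62° = 24 × 9.81 × 0.8829 = 207.870 N, and the normal force is N = mg cos 62° = 24 × 9.81 × 0.4695 = 110.539 N.
Kinetic friction acts up the slope with magnitude f = μN = 0.4 × 110.539 = 44.216 N.
Net force along the incline is 207.870 − 44.216 = 163.654 N, so a = 163.654 / 24 = 6.8189 m/s².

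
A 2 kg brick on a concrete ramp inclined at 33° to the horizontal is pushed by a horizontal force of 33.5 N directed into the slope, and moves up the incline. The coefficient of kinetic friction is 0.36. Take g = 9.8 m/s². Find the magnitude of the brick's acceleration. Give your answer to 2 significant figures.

The horizontal push has components F cos 33° = 33.5 × 0.8387 = 28.096 N up the incline and F sin 33° = 33.5 × 0.5446 = 18.244 N pressing into the surface.
The normal force is therefore N = mg cos 33° + F sin 33° = 16.439 + 18.244 = 34.683 N, and kinetic friction down the slope is μN = 0.36 × 34.683 = 12.486 N.
Along the incline: F cos 33° − mg sin 33° − μN = ma, so 28.096 − 10.674 − 12.486 = 2 a, giving a = 2.4680 m/s².

2.5 m/s²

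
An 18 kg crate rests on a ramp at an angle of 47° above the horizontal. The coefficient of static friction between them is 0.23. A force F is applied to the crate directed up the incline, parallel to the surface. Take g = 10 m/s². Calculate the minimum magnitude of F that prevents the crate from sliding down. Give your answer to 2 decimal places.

The normal force is N = mg cos 47° = 122.760 N. With F at its minimum the crate is on the verge of sliding down, so static friction is at its maximum μ_s N = 0.23 × 122.760 = 28.235 N and acts up the slope.
Equilibrium along the incline: F + μ_s N = mg sin 47°, so F = 131.644 − 28.235 = 103.409 N.

103.41 N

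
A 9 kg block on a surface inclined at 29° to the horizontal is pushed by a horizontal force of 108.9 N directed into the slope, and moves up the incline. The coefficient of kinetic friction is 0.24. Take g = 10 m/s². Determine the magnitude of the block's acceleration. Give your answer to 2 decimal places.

The horizontal push has components F cos 29° = 108.9 × 0.8746 = 95.244 N up the incline and F sin 29° = 108.9 × 0.4848 = 52.795 N pressing into the surface.
The normal force is therefore N = mg cos 29° + F sin 29° = 78.714 + 52.795 = 131.509 N, and kinetic friction down the slope is μN = 0.24 × 131.509 = 31.562 N.
Along the incline: F cos 29° − mg sin 29° − μN = ma, so 95.244 − 43.632 − 31.562 = 9 a, giving a = 2.2278 m/s².

2.23 m/s²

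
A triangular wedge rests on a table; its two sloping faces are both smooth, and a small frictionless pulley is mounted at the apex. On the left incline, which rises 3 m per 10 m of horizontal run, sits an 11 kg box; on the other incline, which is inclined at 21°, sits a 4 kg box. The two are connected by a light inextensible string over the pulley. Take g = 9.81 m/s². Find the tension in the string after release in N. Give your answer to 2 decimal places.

18.58 N

Resolve each weight along its own incline: the 11 kg mass has component 11 × 9.81 × sin 16.70° = 31.008 N down its slope, and the 4 kg mass has 4 × 9.81 × sin 21° = 14.062 N down its slope.
The 11 kg side's 31.008 N exceeds the other side's 14.062 N, so that mass slides down and the 4 kg mass slides up. Taking that direction as positive, Newton's second law for the whole system gives 31.008 − 14.062 = (11 + 4) a, so a = 16.946 / 15 = 1.1297 m/s².
For the 4 kg mass (up-slope positive): T − 14.062 = 4 × 1.1297, so T = 18.581 N.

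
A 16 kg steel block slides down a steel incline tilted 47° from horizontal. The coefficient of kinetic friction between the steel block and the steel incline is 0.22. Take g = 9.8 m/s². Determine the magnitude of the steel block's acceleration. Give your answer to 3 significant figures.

Resolving the weight along the incline: the component pulling the steel block down the slope is mg sin 47° = 16 × 9.8 × 0.7314 = 114.684 N, and the normal force is N = mg cos 47° = 16 × 9.8 × 0.6820 = 106.938 N.
Kinetic friction acts up the slope with magnitude f = μN = 0.22 × 106.938 = 23.526 N.
Net force along the incline is 114.684 − 23.526 = 91.158 N, so a = 91.158 / 16 = 5.6974 m/s².

5.70 m/s²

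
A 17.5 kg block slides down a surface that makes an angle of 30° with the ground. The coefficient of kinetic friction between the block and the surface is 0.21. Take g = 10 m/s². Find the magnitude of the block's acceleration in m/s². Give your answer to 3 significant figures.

Resolving the weight along the incline: the component pulling the block down the slope is mg sin 30° = 17.5 × 10 × 0.5000 = 87.500 N, and the normal force is N = mg cos 30° = 17.5 × 10 × 0.8660 = 151.550 N.
Kinetic friction acts up the slope with magnitude f = μN = 0.21 × 151.550 = 31.826 N.
Net force along the incline is 87.500 − 31.826 = 55.674 N, so a = 55.674 / 17.5 = 3.1814 m/s².

3.18 m/s²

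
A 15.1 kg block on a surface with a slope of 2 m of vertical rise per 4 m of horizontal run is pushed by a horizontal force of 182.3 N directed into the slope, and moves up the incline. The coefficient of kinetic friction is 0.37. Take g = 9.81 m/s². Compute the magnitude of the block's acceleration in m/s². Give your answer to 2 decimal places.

The horizontal push has components F cos 26.57° = 182.3 × 0.8944 = 163.049 N up the incline and F sin 26.57° = 182.3 × 0.4472 = 81.525 N pressing into the surface.
The normal force is therefore N = mg cos 26.57° + F sin 26.57° = 132.488 + 81.525 = 214.013 N, and kinetic friction down the slope is μN = 0.37 × 214.013 = 79.185 N.
Along the incline: F cos 26.57° − mg sin 26.57° − μN = ma, so 163.049 − 66.244 − 79.185 = 15.1 a, giving a = 1.1669 m/s².

1.17 m/s²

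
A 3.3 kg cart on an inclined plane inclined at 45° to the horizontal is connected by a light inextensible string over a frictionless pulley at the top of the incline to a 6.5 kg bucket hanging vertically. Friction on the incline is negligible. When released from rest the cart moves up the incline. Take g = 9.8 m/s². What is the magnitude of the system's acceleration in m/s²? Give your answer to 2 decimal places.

For the cart on the incline: the weight component along the slope is m₁g sin 45° = 3.3 × 9.8 × 0.7071 = 22.868 N and the normal force is N = m₁g cos 45° = 22.868 N.
Newton's second law for the cart (up-slope positive): T − 22.868 = 3.3 a. For the hanging bucket (downward positive): 6.5 × 9.8 − T = 6.5 a.
Adding the two equations eliminates T: 40.832 = 9.8 a, so a = 4.1665 m/s².

4.17 m/s²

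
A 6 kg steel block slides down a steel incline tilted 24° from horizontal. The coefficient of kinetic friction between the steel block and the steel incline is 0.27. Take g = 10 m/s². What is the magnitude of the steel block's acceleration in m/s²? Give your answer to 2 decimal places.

1.60 m/s²

Resolving the weight along the incline: the component pulling the steel block down the slope is mg sin 24° = 6 × 10 × 0.4067 = 24.402 N, and the normal force is N = mg cos 24° = 6 × 10 × 0.9135 = 54.810 N.
Kinetic friction acts up the slope with magnitude f = μN = 0.27 × 54.810 = 14.799 N.
Net force along the incline is 24.402 − 14.799 = 9.603 N, so a = 9.603 / 6 = 1.6005 m/s².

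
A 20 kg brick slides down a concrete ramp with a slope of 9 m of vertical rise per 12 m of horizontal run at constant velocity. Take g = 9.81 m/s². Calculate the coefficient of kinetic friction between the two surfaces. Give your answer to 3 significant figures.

At constant velocity the net force along the incline is zero: mg sin 36.87° = μ mg cos 36.87°.
So μ = tan 36.87° = 0.6000 / 0.8000 = 0.7500.

0.750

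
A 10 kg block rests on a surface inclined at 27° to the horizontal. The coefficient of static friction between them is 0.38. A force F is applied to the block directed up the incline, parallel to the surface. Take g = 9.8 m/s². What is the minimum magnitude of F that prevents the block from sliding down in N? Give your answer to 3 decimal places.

The normal force is N = mg cos 27° = 87.319 N. With F at its minimum the block is on the verge of sliding down, so static friction is at its maximum μ_s N = 0.38 × 87.319 = 33.181 N and acts up the slope.
Equilibrium along the incline: F + μ_s N = mg sin 27°, so F = 44.491 − 33.181 = 11.310 N.

11.310 N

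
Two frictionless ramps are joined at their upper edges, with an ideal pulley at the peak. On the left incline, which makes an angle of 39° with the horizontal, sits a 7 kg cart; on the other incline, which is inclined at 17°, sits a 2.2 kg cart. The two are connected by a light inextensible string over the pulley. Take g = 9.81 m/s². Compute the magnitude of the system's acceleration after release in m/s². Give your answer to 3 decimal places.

4.011 m/s²

Resolve each weight along its own incline: the 7 kg mass has component 7 × 9.81 × sin 39° = 43.215 N down its slope, and the 2.2 kg mass has 2.2 × 9.81 × sin 17° = 6.310 N down its slope.
The 7 kg side's 43.215 N exceeds the other side's 6.310 N, so that mass slides down and the 2.2 kg mass slides up. Taking that direction as positive, Newton's second law for the whole system gives 43.215 − 6.310 = (7 + 2.2) a, so a = 36.905 / 9.2 = 4.0114 m/s².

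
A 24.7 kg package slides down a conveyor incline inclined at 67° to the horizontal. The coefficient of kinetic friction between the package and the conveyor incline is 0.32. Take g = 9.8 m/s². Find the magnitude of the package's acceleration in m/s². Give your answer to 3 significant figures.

7.80 m/s²

Resolving the weight along the incline: the component pulling the package down the slope is mg sin 67° = 24.7 × 9.8 × 0.9205 = 222.816 N, and the normal force is N = mg cos 67° = 24.7 × 9.8 × 0.3907 = 94.573 N.
Kinetic friction acts up the slope with magnitude f = μN = 0.32 × 94.573 = 30.263 N.
Net force along the incline is 222.816 − 30.263 = 192.553 N, so a = 192.553 / 24.7 = 7.7957 m/s².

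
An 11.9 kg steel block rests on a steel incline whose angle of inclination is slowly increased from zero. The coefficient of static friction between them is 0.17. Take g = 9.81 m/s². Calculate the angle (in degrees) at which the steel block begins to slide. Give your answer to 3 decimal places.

At the threshold of sliding, static friction is at its maximum μ_s N and exactly balances the weight component along the incline: mg sin θ = μ_s mg cos θ.
Hence tan θ = μ_s = 0.17, so θ = arctan(0.17) = 9.6480°.

9.648°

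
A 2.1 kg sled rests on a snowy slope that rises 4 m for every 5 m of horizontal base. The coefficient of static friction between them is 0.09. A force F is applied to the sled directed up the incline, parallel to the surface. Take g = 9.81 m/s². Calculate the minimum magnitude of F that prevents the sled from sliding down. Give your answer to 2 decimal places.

The normal force is N = mg cos 38.66° = 16.087 N. With F at its minimum the sled is on the verge of sliding down, so static friction is at its maximum μ_s N = 0.09 × 16.087 = 1.448 N and acts up the slope.
Equilibrium along the incline: F + μ_s N = mg sin 38.66°, so F = 12.869 − 1.448 = 11.421 N.

11.42 N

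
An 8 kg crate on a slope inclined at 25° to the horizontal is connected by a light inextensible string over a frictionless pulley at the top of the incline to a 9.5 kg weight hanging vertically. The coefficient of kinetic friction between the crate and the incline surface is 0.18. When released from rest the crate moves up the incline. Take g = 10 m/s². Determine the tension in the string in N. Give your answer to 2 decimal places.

For the crate on the incline: the weight component along the slope is m₁g sin 25° = 8 × 10 × 0.4226 = 33.808 N and the normal force is N = m₁g cos 25° = 72.505 N.
Kinetic friction opposes the crate's motion up the incline: f = μN = 0.18 × 72.505 = 13.051 N acting down the slope.
Newton's second law for the crate (up-slope positive): T − 33.808 − 13.051 = 8 a. For the hanging weight (downward positive): 9.5 × 10 − T = 9.5 a.
Adding the two equations eliminates T: 48.141 = 17.5 a, so a = 2.7509 m/s².
Then from the hanging weight's equation, T = 9.5 × (10 − 2.7509) = 68.866 N.

68.87 N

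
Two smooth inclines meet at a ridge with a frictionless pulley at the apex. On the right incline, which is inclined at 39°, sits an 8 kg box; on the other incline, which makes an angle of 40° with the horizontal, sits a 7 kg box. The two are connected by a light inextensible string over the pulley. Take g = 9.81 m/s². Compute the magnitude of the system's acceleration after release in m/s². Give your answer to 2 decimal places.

Resolve each weight along its own incline: the 8 kg mass has component 8 × 9.81 × sin 39° = 49.389 N down its slope, and the 7 kg mass has 7 × 9.81 × sin 40° = 44.140 N down its slope.
The 8 kg side's 49.389 N exceeds the other side's 44.140 N, so that mass slides down and the 7 kg mass slides up. Taking that direction as positive, Newton's second law for the whole system gives 49.389 − 44.140 = (8 + 7) a, so a = 5.249 / 15 = 0.3499 m/s².

0.35 m/s²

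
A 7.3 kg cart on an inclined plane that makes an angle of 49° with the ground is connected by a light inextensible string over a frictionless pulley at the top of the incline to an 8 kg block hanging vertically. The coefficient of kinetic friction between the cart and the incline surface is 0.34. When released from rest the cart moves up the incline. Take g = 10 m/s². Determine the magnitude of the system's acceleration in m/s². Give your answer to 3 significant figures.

0.564 m/s²

For the cart on the incline: the weight component along the slope is m₁g sin 49° = 7.3 × 10 × 0.7547 = 55.093 N and the normal force is N = m₁g cos 49° = 47.892 N.
Kinetic friction opposes the cart's motion up the incline: f = μN = 0.34 × 47.892 = 16.283 N acting down the slope.
Newton's second law for the cart (up-slope positive): T − 55.093 − 16.283 = 7.3 a. For the hanging block (downward positive): 8 × 10 − T = 8 a.
Adding the two equations eliminates T: 8.624 = 15.3 a, so a = 0.5637 m/s².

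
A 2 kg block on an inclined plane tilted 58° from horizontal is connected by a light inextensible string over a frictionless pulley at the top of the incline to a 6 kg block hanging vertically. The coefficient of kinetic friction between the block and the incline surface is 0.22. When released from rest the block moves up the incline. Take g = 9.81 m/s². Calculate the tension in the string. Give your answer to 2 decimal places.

For the block on the incline: the weight component along the slope is m₁g sin 58° = 2 × 9.81 × 0.8480 = 16.638 N and the normal force is N = m₁g cos 58° = 10.397 N.
Kinetic friction opposes the block's motion up the incline: f = μN = 0.22 × 10.397 = 2.287 N acting down the slope.
Newton's second law for the block (up-slope positive): T − 16.638 − 2.287 = 2 a. For the hanging block (downward positive): 6 × 9.81 − T = 6 a.
Adding the two equations eliminates T: 39.935 = 8 a, so a = 4.9919 m/s².
Then from the hanging block's equation, T = 6 × (9.81 − 4.9919) = 28.909 N.

28.91 N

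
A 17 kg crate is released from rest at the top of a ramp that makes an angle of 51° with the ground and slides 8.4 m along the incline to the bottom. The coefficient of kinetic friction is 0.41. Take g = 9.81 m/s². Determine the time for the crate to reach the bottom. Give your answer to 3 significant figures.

The weight component along the incline is mg sin 51° = 129.605 N and the normal force is N = mg cos 51° = 104.952 N.
Friction up the slope is f = μN = 0.41 × 104.952 = 43.030 N, so the net downslope force is 129.605 − 43.030 = 86.575 N and a = 86.575 / 17 = 5.0926 m/s².
Starting from rest, L = ½at², so t = √(2L/a) = √(2 × 8.4 / 5.0926) = 1.8163 s.

1.82 s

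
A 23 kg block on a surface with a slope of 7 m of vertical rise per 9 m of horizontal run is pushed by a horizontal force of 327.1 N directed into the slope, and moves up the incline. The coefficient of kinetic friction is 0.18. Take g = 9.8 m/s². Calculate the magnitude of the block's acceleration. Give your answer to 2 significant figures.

The horizontal push has components F cos 37.87° = 327.1 × 0.7894 = 258.213 N up the incline and F sin 37.87° = 327.1 × 0.6139 = 200.807 N pressing into the surface.
The normal force is therefore N = mg cos 37.87° + F sin 37.87° = 177.931 + 200.807 = 378.738 N, and kinetic friction down the slope is μN = 0.18 × 378.738 = 68.173 N.
Along the incline: F cos 37.87° − mg sin 37.87° − μN = ma, so 258.213 − 138.373 − 68.173 = 23 a, giving a = 2.2464 m/s².

2.2 m/s²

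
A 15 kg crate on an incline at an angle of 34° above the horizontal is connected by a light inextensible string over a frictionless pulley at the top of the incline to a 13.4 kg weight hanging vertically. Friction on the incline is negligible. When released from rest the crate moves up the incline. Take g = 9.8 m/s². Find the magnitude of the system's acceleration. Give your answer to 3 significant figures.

For the crate on the incline: the weight component along the slope is m₁g sin 34° = 15 × 9.8 × 0.5592 = 82.202 N and the normal force is N = m₁g cos 34° = 121.869 N.
Newton's second law for the crate (up-slope positive): T − 82.202 = 15 a. For the hanging weight (downward positive): 13.4 × 9.8 − T = 13.4 a.
Adding the two equations eliminates T: 49.118 = 28.4 a, so a = 1.7295 m/s².

1.73 m/s²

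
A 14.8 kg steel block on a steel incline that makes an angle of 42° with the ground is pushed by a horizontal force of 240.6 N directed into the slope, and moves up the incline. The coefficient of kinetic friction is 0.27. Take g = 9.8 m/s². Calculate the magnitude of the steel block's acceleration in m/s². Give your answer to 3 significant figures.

The horizontal push has components F cos 42° = 240.6 × 0.7431 = 178.790 N up the incline and F sin 42° = 240.6 × 0.6691 = 160.985 N pressing into the surface.
The normal force is therefore N = mg cos 42° + F sin 42° = 107.779 + 160.985 = 268.764 N, and kinetic friction down the slope is μN = 0.27 × 268.764 = 72.566 N.
Along the incline: F cos 42° − mg sin 42° − μN = ma, so 178.790 − 97.046 − 72.566 = 14.8 a, giving a = 0.6201 m/s².

0.620 m/s²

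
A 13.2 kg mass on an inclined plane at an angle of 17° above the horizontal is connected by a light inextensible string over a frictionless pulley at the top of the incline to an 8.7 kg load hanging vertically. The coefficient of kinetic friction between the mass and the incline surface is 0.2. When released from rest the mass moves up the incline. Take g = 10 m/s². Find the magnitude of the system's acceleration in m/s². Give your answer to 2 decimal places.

For the mass on the incline: the weight component along the slope is m₁g sin 17° = 13.2 × 10 × 0.2924 = 38.597 N and the normal force is N = m₁g cos 17° = 126.232 N.
Kinetic friction opposes the mass's motion up the incline: f = μN = 0.2 × 126.232 = 25.246 N acting down the slope.
Newton's second law for the mass (up-slope positive): T − 38.597 − 25.246 = 13.2 a. For the hanging load (downward positive): 8.7 × 10 − T = 8.7 a.
Adding the two equations eliminates T: 23.157 = 21.9 a, so a = 1.0574 m/s².

1.06 m/s²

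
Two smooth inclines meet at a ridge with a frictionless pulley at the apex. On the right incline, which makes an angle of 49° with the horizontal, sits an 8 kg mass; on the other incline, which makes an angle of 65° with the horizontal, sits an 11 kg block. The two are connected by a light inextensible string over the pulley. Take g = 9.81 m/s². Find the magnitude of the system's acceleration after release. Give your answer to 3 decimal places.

2.030 m/s²

Resolve each weight along its own incline: the 8 kg mass has component 8 × 9.81 × sin 49° = 59.230 N down its slope, and the 11 kg mass has 11 × 9.81 × sin 65° = 97.800 N down its slope.
The 11 kg side's 97.800 N exceeds the other side's 59.230 N, so that mass slides down and the 8 kg mass slides up. Taking that direction as positive, Newton's second law for the whole system gives 97.800 − 59.230 = (8 + 11) a, so a = 38.570 / 19 = 2.0300 m/s².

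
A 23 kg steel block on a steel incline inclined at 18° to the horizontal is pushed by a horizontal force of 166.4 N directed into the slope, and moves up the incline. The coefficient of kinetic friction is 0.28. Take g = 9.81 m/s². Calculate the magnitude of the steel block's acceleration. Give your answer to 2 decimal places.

0.61 m/s²

The horizontal push has components F cos 18° = 166.4 × 0.9511 = 158.263 N up the incline and F sin 18° = 166.4 × 0.3090 = 51.418 N pressing into the surface.
The normal force is therefore N = mg cos 18° + F sin 18° = 214.597 + 51.418 = 266.015 N, and kinetic friction down the slope is μN = 0.28 × 266.015 = 74.484 N.
Along the incline: F cos 18° − mg sin 18° − μN = ma, so 158.263 − 69.720 − 74.484 = 23 a, giving a = 0.6113 m/s².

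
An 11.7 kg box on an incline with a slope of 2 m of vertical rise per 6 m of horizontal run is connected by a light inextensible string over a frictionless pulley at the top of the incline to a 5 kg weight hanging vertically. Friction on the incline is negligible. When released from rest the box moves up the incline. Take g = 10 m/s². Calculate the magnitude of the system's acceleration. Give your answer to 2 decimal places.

0.78 m/s²

For the box on the incline: the weight component along the slope is m₁g sin 18.43° = 11.7 × 10 × 0.3162 = 36.995 N and the normal force is N = m₁g cos 18.43° = 110.996 N.
Newton's second law for the box (up-slope positive): T − 36.995 = 11.7 a. For the hanging weight (downward positive): 5 × 10 − T = 5 a.
Adding the two equations eliminates T: 13.005 = 16.7 a, so a = 0.7787 m/s².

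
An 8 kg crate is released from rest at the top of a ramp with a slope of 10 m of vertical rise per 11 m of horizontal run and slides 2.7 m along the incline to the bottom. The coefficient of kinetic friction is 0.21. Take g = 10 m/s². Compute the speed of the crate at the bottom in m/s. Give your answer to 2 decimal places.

5.29 m/s

The weight component along the incline is mg sin 42.27° = 53.814 N and the normal force is N = mg cos 42.27° = 59.195 N.
Friction up the slope is f = μN = 0.21 × 59.195 = 12.431 N, so the net downslope force is 53.814 − 12.431 = 41.383 N and a = 41.383 / 8 = 5.1729 m/s².
Starting from rest over a distance of 2.7 m, v² = 2aL = 2 × 5.1729 × 2.7 = 27.9337, so v = 5.2852 m/s.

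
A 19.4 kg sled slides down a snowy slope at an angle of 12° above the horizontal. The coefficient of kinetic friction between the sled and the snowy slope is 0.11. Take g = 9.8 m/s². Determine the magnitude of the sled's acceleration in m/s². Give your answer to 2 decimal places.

0.98 m/s²

Resolving the weight along the incline: the component pulling the sled down the slope is mg sin 12° = 19.4 × 9.8 × 0.2079 = 39.526 N, and the normal force is N = mg cos 12° = 19.4 × 9.8 × 0.9781 = 185.956 N.
Kinetic friction acts up the slope with magnitude f = μN = 0.11 × 185.956 = 20.455 N.
Net force along the incline is 39.526 − 20.455 = 19.071 N, so a = 19.071 / 19.4 = 0.9830 m/s².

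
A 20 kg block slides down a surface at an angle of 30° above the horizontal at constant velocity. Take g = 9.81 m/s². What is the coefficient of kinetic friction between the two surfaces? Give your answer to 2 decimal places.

0.58

At constant velocity the net force along the incline is zero: mg sin 30° = μ mg cos 30°.
So μ = tan 30° = 0.5000 / 0.8660 = 0.5774.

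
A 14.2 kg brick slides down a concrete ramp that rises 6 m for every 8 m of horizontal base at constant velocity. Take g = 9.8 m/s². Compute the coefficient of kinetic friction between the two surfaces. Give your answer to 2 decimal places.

At constant velocity the net force along the incline is zero: mg sin 36.87° = μ mg cos 36.87°.
So μ = tan 36.87° = 0.6000 / 0.8000 = 0.7500.

0.75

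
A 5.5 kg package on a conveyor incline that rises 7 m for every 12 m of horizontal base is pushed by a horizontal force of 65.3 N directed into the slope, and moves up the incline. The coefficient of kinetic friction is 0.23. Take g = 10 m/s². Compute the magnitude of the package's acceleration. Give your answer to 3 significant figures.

1.85 m/s²

The horizontal push has components F cos 30.26° = 65.3 × 0.8638 = 56.406 N up the incline and F sin 30.26° = 65.3 × 0.5039 = 32.905 N pressing into the surface.
The normal force is therefore N = mg cos 30.26° + F sin 30.26° = 47.509 + 32.905 = 80.414 N, and kinetic friction down the slope is μN = 0.23 × 80.414 = 18.495 N.
Along the incline: F cos 30.26° − mg sin 30.26° − μN = ma, so 56.406 − 27.715 − 18.495 = 5.5 a, giving a = 1.8538 m/s².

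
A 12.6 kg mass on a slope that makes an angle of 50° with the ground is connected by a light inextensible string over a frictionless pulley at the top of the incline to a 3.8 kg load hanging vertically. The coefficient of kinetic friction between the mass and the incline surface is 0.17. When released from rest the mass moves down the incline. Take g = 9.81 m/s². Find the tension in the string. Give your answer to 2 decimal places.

For the mass on the incline: the weight component along the slope is m₁g sin 50° = 12.6 × 9.81 × 0.7660 = 94.682 N and the normal force is N = m₁g cos 50° = 79.452 N.
Kinetic friction opposes the mass's motion down the incline: f = μN = 0.17 × 79.452 = 13.507 N acting up the slope.
Newton's second law for the mass (down-slope positive): 94.682 − 13.507 − T = 12.6 a. For the hanging load (upward positive): T − 3.8 × 9.81 = 3.8 a.
Adding the two equations eliminates T: 43.897 = 16.4 a, so a = 2.6766 m/s².
Then from the hanging load's equation, T = 3.8 × (9.81 + 2.6766) = 47.449 N.

47.45 N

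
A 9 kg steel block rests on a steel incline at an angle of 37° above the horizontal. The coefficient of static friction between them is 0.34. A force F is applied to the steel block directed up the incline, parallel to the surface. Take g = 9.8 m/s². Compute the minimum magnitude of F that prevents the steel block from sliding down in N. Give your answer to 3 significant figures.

The normal force is N = mg cos 37° = 70.440 N. With F at its minimum the steel block is on the verge of sliding down, so static friction is at its maximum μ_s N = 0.34 × 70.440 = 23.950 N and acts up the slope.
Equilibrium along the incline: F + μ_s N = mg sin 37°, so F = 53.080 − 23.950 = 29.130 N.

29.1 N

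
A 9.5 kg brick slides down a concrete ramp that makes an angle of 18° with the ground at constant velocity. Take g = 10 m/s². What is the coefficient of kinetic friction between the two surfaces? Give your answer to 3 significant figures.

At constant velocity the net force along the incline is zero: mg sin 18° = μ mg cos 18°.
So μ = tan 18° = 0.3090 / 0.9511 = 0.3249.

0.325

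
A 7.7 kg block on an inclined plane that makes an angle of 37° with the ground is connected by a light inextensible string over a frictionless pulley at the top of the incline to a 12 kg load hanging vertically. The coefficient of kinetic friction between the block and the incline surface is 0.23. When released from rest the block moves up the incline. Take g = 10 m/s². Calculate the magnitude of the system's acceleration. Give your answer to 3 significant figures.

3.02 m/s²

For the block on the incline: the weight component along the slope is m₁g sin 37° = 7.7 × 10 × 0.6018 = 46.339 N and the normal force is N = m₁g cos 37° = 61.495 N.
Kinetic friction opposes the block's motion up the incline: f = μN = 0.23 × 61.495 = 14.144 N acting down the slope.
Newton's second law for the block (up-slope positive): T − 46.339 − 14.144 = 7.7 a. For the hanging load (downward positive): 12 × 10 − T = 12 a.
Adding the two equations eliminates T: 59.517 = 19.7 a, so a = 3.0212 m/s².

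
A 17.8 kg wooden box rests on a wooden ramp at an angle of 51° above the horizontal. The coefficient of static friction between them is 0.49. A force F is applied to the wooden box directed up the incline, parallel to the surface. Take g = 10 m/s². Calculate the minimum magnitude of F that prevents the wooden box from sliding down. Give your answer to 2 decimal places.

The normal force is N = mg cos 51° = 112.019 N. With F at its minimum the wooden box is on the verge of sliding down, so static friction is at its maximum μ_s N = 0.49 × 112.019 = 54.889 N and acts up the slope.
Equilibrium along the incline: F + μ_s N = mg sin 51°, so F = 138.332 − 54.889 = 83.443 N.

83.44 N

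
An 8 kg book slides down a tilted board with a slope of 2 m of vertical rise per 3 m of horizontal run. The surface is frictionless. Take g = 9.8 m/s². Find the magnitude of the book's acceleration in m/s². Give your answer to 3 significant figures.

Resolving the weight along the incline: the component pulling the book down the slope is mg sin 33.69° = 8 × 9.8 × 0.5547 = 43.488 N, and the normal force is N = mg cos 33.69° = 8 × 9.8 × 0.8321 = 65.237 N.
With no friction the net force along the incline is 43.488 N, so a = g sin 33.69° = 43.488 / 8 = 5.4360 m/s².

5.44 m/s²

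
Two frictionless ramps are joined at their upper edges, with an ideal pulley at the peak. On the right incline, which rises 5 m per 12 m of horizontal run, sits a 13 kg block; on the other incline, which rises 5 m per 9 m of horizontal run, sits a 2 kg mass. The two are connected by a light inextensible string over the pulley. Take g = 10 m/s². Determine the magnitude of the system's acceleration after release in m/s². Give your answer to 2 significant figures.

Resolve each weight along its own incline: the 13 kg mass has component 13 × 10 × sin 22.62° = 50.000 N down its slope, and the 2 kg mass has 2 × 10 × sin 29.05° = 9.713 N down its slope.
The 13 kg side's 50.000 N exceeds the other side's 9.713 N, so that mass slides down and the 2 kg mass slides up. Taking that direction as positive, Newton's second law for the whole system gives 50.000 − 9.713 = (13 + 2) a, so a = 40.287 / 15 = 2.6858 m/s².

2.7 m/s²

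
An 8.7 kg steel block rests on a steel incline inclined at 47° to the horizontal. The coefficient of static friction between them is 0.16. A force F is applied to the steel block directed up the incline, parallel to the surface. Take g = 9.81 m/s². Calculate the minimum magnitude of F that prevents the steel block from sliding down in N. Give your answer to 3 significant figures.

The normal force is N = mg cos 47° = 58.207 N. With F at its minimum the steel block is on the verge of sliding down, so static friction is at its maximum μ_s N = 0.16 × 58.207 = 9.313 N and acts up the slope.
Equilibrium along the incline: F + μ_s N = mg sin 47°, so F = 62.419 − 9.313 = 53.106 N.

53.1 N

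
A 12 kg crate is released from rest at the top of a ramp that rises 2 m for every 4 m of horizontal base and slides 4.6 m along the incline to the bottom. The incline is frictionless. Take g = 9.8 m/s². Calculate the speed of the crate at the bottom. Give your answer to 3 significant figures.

The weight component along the incline is mg sin 26.57° = 52.592 N and the normal force is N = mg cos 26.57° = 105.185 N.
With no friction, a = g sin 26.57° = 4.3827 m/s².
Starting from rest over a distance of 4.6 m, v² = 2aL = 2 × 4.3827 × 4.6 = 40.3208, so v = 6.3499 m/s.

6.35 m/s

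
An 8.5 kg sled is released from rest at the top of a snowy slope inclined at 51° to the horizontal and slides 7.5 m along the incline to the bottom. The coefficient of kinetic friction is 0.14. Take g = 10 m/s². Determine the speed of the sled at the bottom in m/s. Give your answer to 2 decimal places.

10.17 m/s

The weight component along the incline is mg sin 51° = 66.057 N and the normal force is N = mg cos 51° = 53.492 N.
Friction up the slope is f = μN = 0.14 × 53.492 = 7.489 N, so the net downslope force is 66.057 − 7.489 = 58.568 N and a = 58.568 / 8.5 = 6.8904 m/s².
Starting from rest over a distance of 7.5 m, v² = 2aL = 2 × 6.8904 × 7.5 = 103.3560, so v = 10.1664 m/s.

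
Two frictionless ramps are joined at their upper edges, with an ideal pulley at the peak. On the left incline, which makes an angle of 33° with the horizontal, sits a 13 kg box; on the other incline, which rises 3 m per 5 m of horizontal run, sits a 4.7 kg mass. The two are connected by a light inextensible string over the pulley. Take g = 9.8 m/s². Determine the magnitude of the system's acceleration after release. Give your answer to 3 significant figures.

2.58 m/s²

Resolve each weight along its own incline: the 13 kg mass has component 13 × 9.8 × sin 33° = 69.387 N down its slope, and the 4.7 kg mass has 4.7 × 9.8 × sin 30.96° = 23.698 N down its slope.
The 13 kg side's 69.387 N exceeds the other side's 23.698 N, so that mass slides down and the 4.7 kg mass slides up. Taking that direction as positive, Newton's second law for the whole system gives 69.387 − 23.698 = (13 + 4.7) a, so a = 45.689 / 17.7 = 2.5813 m/s².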